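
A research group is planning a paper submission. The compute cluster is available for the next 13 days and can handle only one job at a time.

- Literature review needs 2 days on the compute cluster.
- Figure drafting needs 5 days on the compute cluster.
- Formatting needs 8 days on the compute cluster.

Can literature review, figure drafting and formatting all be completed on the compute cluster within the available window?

No

Running back to back, the jobs need 2 + 5 + 8 = 15 days on the compute cluster.
Since 15 > 13, they cannot all fit.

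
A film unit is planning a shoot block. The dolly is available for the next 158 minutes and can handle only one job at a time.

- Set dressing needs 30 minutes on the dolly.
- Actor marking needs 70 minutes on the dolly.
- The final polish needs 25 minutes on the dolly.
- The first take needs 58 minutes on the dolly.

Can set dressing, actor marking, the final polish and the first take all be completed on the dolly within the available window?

Running back to back, the jobs need 30 + 70 + 25 + 58 = 183 minutes on the dolly.
Since 183 > 158, they cannot all fit.

No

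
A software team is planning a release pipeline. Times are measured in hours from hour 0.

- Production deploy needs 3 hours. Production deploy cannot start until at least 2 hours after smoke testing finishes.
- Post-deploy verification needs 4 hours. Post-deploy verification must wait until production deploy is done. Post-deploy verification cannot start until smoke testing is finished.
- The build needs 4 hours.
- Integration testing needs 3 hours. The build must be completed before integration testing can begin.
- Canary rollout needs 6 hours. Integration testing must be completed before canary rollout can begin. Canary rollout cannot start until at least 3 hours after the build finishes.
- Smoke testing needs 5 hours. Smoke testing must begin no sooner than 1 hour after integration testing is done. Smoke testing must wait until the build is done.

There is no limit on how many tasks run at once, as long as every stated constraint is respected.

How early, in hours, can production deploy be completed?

18

The build has no prerequisites, so it starts at hour 0 and finishes at hour 4.
Integration testing cannot begin until the build (finishes hour 4). It runs from hour 4 to 4 + 3 = hour 7.
Smoke testing has to wait for integration testing (finishes hour 7, plus 1-hour gap → hour 8); the build (finishes hour 4). The latest of these is hour 8, so smoke testing runs hour 8 to 8 + 5 = hour 13.
Production deploy waits on smoke testing (finishes hour 13, plus 2-hour gap → hour 15), so it starts at hour 15 and finishes at 15 + 3 = hour 18.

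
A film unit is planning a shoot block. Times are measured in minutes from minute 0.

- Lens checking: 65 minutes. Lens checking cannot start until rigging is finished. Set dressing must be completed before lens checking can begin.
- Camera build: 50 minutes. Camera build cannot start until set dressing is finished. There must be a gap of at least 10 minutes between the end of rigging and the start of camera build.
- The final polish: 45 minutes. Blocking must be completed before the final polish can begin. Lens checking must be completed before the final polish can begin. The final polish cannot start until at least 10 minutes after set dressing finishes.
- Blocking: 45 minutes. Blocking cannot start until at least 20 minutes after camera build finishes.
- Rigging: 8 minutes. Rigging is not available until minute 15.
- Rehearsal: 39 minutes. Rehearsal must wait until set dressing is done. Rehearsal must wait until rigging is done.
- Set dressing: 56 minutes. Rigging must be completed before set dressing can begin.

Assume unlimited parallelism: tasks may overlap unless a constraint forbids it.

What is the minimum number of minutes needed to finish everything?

239

Rigging cannot begin until its own release at minute 15. It runs from minute 15 to 15 + 8 = minute 23.
Set dressing waits on rigging (finishes minute 23), so it starts at minute 23 and finishes at 23 + 56 = minute 79.
Rehearsal has to wait for set dressing (finishes minute 79); rigging (finishes minute 23). The latest of these is minute 79, so rehearsal runs minute 79 to 79 + 39 = minute 118.
For lens checking: rigging (finishes minute 23); set dressing (finishes minute 79). Taking the maximum gives a start of minute 79, and it finishes at 79 + 65 = minute 144.
For camera build: set dressing (finishes minute 79); rigging (finishes minute 23, plus 10-minute gap → minute 33). Taking the maximum gives a start of minute 79, and it finishes at 79 + 50 = minute 129.
Blocking waits on camera build (finishes minute 129, plus 20-minute gap → minute 149), so it starts at minute 149 and finishes at 149 + 45 = minute 194.
The final polish cannot start until blocking (finishes minute 194); lens checking (finishes minute 144); set dressing (finishes minute 79, plus 10-minute gap → minute 89). The controlling bound is minute 194, so the final polish finishes at 194 + 45 = minute 239.
All tasks are finished once the last one completes. Finish times: Rigging at 23, Set dressing at 79, Camera build at 129, Lens checking at 144, Blocking at 194, Rehearsal at 118, The final polish at 239. The latest is minute 239.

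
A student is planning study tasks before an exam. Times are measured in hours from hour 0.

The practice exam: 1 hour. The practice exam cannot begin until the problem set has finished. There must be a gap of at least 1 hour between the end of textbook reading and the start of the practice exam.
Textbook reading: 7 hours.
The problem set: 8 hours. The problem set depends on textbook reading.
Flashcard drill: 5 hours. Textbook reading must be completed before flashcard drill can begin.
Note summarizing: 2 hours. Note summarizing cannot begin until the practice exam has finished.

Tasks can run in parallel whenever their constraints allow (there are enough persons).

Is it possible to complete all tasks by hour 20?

Yes

Nothing blocks textbook reading, so it runs from hour 0 to hour 7.
After textbook reading (finishes hour 7), flashcard drill can start at hour 7 and finishes at hour 12.
After textbook reading (finishes hour 7), the problem set can start at hour 7 and finishes at hour 15.
The practice exam needs all of the problem set (finishes hour 15); textbook reading (finishes hour 7, plus 1-hour gap → hour 8). That puts its earliest start at hour 15; it finishes at 15 + 1 = hour 16.
Note summarizing cannot begin until the practice exam (finishes hour 16). It runs from hour 16 to 16 + 2 = hour 18.
Every task is finished by hour 18, which is no later than the deadline of 20, so the schedule is feasible.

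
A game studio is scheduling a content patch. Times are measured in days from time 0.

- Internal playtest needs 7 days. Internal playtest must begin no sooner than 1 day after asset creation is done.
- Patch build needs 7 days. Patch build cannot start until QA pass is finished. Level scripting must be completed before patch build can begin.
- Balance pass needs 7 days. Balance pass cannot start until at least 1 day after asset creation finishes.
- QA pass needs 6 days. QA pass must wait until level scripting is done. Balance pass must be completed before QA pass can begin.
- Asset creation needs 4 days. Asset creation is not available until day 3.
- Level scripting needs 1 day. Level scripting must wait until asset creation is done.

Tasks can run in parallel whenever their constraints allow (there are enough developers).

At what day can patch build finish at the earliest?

Asset creation cannot begin until its own release at day 3. It runs from day 3 to 3 + 4 = day 7.
Balance pass cannot begin until asset creation (finishes day 7, plus 1-day gap → day 8). It runs from day 8 to 8 + 7 = day 15.
After asset creation (finishes day 7), level scripting can start at day 7 and finishes at day 8.
QA pass needs all of level scripting (finishes day 8); balance pass (finishes day 15). That puts its earliest start at day 15; it finishes at 15 + 6 = day 21.
Patch build needs all of QA pass (finishes day 21); level scripting (finishes day 8). That puts its earliest start at day 21; it finishes at 21 + 7 = day 28.

28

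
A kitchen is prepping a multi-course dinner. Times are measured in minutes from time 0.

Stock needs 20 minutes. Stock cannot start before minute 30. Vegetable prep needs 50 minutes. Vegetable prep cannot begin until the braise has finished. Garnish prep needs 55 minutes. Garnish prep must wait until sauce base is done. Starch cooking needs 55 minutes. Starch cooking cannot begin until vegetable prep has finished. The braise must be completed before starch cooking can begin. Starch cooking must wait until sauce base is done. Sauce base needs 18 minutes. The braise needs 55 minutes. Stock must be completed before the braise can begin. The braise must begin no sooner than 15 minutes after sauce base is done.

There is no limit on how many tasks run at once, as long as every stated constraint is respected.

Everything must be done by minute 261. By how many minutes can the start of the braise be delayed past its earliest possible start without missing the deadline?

Sauce base has no prerequisites, so it starts at minute 0 and finishes at minute 18.
After its own release at minute 30, stock can start at minute 30 and finishes at minute 50.
The braise needs all of stock (finishes minute 50); sauce base (finishes minute 18, plus 15-minute gap → minute 33). That puts its earliest start at minute 50; it finishes at 50 + 55 = minute 105.

Working backward from the deadline:
Starch cooking has no dependents, so it just needs to finish by minute 261. Starting by 261 − 55 = minute 206 achieves that.
Vegetable prep has to be done before starch cooking (must start by minute 206). That means finishing by minute 206, i.e. starting by 206 − 50 = minute 156.
The braise has several dependents: vegetable prep (must start by minute 156); starch cooking (must start by minute 206). The earliest of those limits is minute 156, so the braise must start by 156 − 55 = minute 101.
So the braise can start as early as minute 50 and as late as minute 101, giving 101 − 50 = 51 minutes of slack.

51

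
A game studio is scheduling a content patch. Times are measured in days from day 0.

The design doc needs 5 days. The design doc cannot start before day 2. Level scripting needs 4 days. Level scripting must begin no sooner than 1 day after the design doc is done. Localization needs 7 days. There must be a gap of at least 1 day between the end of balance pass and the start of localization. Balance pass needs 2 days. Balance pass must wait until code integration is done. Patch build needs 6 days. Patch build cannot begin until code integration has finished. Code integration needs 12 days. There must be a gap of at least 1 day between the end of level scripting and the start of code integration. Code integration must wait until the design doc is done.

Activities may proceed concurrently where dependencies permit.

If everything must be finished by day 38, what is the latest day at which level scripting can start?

11

Localization has no dependents, so it just needs to finish by day 38. Starting by 38 − 7 = day 31 achieves that.
Balance pass has to be done before localization (must start by day 31, minus 1-day gap → day 30). That means finishing by day 30, i.e. starting by 30 − 2 = day 28.
Patch build has no dependents, so it just needs to finish by day 38. Starting by 38 − 6 = day 32 achieves that.
Code integration has several dependents: balance pass (must start by day 28); patch build (must start by day 32). The earliest of those limits is day 28, so code integration must start by 28 − 12 = day 16.
Level scripting must finish before code integration (must start by day 16, minus 1-day gap → day 15). With a 4-day duration, level scripting must start by 15 − 4 = day 11.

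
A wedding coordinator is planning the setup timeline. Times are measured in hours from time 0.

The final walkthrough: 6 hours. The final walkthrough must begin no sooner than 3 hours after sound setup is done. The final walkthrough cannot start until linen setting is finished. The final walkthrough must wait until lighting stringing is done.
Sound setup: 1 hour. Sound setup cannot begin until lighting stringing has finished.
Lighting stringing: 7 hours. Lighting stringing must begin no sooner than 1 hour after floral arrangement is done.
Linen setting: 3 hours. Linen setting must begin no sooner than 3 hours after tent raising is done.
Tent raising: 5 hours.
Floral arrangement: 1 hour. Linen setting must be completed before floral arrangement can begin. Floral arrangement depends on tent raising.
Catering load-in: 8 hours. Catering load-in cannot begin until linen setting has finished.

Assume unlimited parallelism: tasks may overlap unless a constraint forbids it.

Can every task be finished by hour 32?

Yes

Nothing blocks tent raising, so it runs from hour 0 to hour 5.
Linen setting cannot begin until tent raising (finishes hour 5, plus 3-hour gap → hour 8). It runs from hour 8 to 8 + 3 = hour 11.
Catering load-in cannot begin until linen setting (finishes hour 11). It runs from hour 11 to 11 + 8 = hour 19.
For floral arrangement: linen setting (finishes hour 11); tent raising (finishes hour 5). Taking the maximum gives a start of hour 11, and it finishes at 11 + 1 = hour 12.
Lighting stringing cannot begin until floral arrangement (finishes hour 12, plus 1-hour gap → hour 13). It runs from hour 13 to 13 + 7 = hour 20.
Sound setup waits on lighting stringing (finishes hour 20), so it starts at hour 20 and finishes at 20 + 1 = hour 21.
The final walkthrough cannot start until sound setup (finishes hour 21, plus 3-hour gap → hour 24); linen setting (finishes hour 11); lighting stringing (finishes hour 20). The controlling bound is hour 24, so the final walkthrough finishes at 24 + 6 = hour 30.
Every task is finished by hour 30, which is no later than the deadline of 32, so the schedule is feasible.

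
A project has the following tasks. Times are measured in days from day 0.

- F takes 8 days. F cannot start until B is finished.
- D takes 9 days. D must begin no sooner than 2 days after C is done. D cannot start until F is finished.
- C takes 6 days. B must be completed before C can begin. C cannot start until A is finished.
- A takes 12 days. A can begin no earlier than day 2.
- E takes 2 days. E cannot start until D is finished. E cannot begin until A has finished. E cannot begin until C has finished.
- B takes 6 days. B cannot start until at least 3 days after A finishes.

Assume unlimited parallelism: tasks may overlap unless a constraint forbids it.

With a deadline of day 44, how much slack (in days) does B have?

2

A waits on its own release at day 2, so it starts at day 2 and finishes at 2 + 12 = day 14.
B cannot begin until A (finishes day 14, plus 3-day gap → day 17). It runs from day 17 to 17 + 6 = day 23.

Working backward from the deadline:
Nothing follows E; the deadline of day 44 is its only limit. It must start by 44 − 2 = day 42.
Since E (must start by day 42) depends on it, D must finish by day 42. Backing off its 9-day duration gives a latest start of day 33.
C must finish in time for D (must start by day 33, minus 2-day gap → day 31); E (must start by day 42). The tightest is day 31, so C must start by 31 − 6 = day 25.
F must finish before D (must start by day 33). With an 8-day duration, F must start by 33 − 8 = day 25.
B feeds C (must start by day 25); F (must start by day 25). Taking the minimum, B must finish by day 25 and start by 25 − 6 = day 19.
So B can start as early as day 17 and as late as day 19, giving 19 − 17 = 2 days of slack.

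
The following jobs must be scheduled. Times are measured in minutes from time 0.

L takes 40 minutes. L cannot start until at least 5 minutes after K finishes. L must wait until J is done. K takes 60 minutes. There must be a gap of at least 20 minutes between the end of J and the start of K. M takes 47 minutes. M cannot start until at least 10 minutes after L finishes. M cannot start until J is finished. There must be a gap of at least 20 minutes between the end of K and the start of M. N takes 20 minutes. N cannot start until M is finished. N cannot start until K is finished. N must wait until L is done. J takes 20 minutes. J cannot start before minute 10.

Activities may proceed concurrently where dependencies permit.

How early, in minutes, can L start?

After its own release at minute 10, J can start at minute 10 and finishes at minute 30.
K waits on J (finishes minute 30, plus 20-minute gap → minute 50), so it starts at minute 50 and finishes at 50 + 60 = minute 110.
L waits on K (finishes minute 110, plus 5-minute gap → minute 115); J (finishes minute 30). The latest of these is minute 115, which is the earliest L can start.

115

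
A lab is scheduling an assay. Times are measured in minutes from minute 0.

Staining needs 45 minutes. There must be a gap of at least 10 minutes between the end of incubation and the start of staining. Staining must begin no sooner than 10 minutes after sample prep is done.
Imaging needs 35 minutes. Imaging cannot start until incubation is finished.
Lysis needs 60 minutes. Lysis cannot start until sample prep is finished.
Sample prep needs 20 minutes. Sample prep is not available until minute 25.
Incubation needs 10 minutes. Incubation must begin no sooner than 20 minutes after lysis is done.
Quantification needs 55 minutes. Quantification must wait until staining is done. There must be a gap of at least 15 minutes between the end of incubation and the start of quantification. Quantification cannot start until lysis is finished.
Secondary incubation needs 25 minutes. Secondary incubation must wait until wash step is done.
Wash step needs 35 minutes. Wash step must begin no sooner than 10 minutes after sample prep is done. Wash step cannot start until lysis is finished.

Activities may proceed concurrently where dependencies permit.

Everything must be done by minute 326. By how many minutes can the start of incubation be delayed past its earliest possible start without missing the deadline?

81

Sample prep waits on its own release at minute 25, so it starts at minute 25 and finishes at 25 + 20 = minute 45.
Lysis cannot begin until sample prep (finishes minute 45). It runs from minute 45 to 45 + 60 = minute 105.
Incubation waits on lysis (finishes minute 105, plus 20-minute gap → minute 125), so it starts at minute 125 and finishes at 125 + 10 = minute 135.

Working backward from the deadline:
To finish by minute 326, quantification (duration 55) must start no later than minute 271.
Staining has to be done before quantification (must start by minute 271). That means finishing by minute 271, i.e. starting by 271 − 45 = minute 226.
Nothing follows imaging; the deadline of minute 326 is its only limit. It must start by 326 − 35 = minute 291.
Incubation has several dependents: staining (must start by minute 226, minus 10-minute gap → minute 216); imaging (must start by minute 291); quantification (must start by minute 271, minus 15-minute gap → minute 256). The earliest of those limits is minute 216, so incubation must start by 216 − 10 = minute 206.
So incubation can start as early as minute 125 and as late as minute 206, giving 206 − 125 = 81 minutes of slack.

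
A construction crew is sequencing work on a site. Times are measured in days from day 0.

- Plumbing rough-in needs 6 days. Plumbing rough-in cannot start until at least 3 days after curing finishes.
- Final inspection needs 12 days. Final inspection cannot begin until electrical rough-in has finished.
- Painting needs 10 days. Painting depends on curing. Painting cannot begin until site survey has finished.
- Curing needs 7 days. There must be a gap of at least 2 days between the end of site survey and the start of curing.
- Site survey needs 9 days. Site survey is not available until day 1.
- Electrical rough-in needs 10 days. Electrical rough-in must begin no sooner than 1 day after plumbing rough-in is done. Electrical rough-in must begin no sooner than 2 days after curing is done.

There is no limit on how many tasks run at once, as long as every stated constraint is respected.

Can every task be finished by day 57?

Site survey waits on its own release at day 1, so it starts at day 1 and finishes at 1 + 9 = day 10.
After site survey (finishes day 10, plus 2-day gap → day 12), curing can start at day 12 and finishes at day 19.
Painting needs all of curing (finishes day 19); site survey (finishes day 10). That puts its earliest start at day 19; it finishes at 19 + 10 = day 29.
After curing (finishes day 19, plus 3-day gap → day 22), plumbing rough-in can start at day 22 and finishes at day 28.
Electrical rough-in needs all of plumbing rough-in (finishes day 28, plus 1-day gap → day 29); curing (finishes day 19, plus 2-day gap → day 21). That puts its earliest start at day 29; it finishes at 29 + 10 = day 39.
Final inspection waits on electrical rough-in (finishes day 39), so it starts at day 39 and finishes at 39 + 12 = day 51.
Every task is finished by day 51, which is no later than the deadline of 57, so the schedule is feasible.

Yes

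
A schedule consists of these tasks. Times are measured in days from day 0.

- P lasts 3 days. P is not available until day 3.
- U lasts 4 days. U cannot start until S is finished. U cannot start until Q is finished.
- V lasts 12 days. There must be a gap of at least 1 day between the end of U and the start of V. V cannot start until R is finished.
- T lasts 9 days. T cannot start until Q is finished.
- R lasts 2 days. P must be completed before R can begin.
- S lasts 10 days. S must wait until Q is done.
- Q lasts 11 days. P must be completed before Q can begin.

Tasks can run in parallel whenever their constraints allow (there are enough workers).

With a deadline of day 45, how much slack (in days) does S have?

After its own release at day 3, P can start at day 3 and finishes at day 6.
After P (finishes day 6), Q can start at day 6 and finishes at day 17.
S cannot begin until Q (finishes day 17). It runs from day 17 to 17 + 10 = day 27.

Working backward from the deadline:
Nothing follows V; the deadline of day 45 is its only limit. It must start by 45 − 12 = day 33.
U feeds into V (must start by day 33, minus 1-day gap → day 32); so U must finish by day 32 and therefore start by day 28.
S has to be done before U (must start by day 28). That means finishing by day 28, i.e. starting by 28 − 10 = day 18.
So S can start as early as day 17 and as late as day 18, giving 18 − 17 = 1 day of slack.

1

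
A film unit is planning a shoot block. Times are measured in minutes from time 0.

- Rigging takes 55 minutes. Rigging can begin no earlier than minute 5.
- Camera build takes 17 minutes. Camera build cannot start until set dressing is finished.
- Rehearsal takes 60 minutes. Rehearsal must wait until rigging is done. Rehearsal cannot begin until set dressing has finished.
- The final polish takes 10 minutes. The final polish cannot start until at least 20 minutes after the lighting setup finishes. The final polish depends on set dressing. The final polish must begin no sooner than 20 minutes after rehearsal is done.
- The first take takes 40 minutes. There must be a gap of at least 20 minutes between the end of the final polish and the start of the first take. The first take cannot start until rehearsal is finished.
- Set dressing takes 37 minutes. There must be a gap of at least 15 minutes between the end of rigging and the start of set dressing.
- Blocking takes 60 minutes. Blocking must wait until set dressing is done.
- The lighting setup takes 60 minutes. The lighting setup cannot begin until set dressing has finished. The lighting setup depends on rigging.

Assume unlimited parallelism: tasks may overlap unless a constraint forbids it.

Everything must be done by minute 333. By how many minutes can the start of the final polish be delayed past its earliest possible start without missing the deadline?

71

Rigging waits on its own release at minute 5, so it starts at minute 5 and finishes at 5 + 55 = minute 60.
After rigging (finishes minute 60, plus 15-minute gap → minute 75), set dressing can start at minute 75 and finishes at minute 112.
Rehearsal has to wait for rigging (finishes minute 60); set dressing (finishes minute 112). The latest of these is minute 112, so rehearsal runs minute 112 to 112 + 60 = minute 172.
The lighting setup cannot start until set dressing (finishes minute 112); rigging (finishes minute 60). The controlling bound is minute 112, so the lighting setup finishes at 112 + 60 = minute 172.
The final polish needs all of the lighting setup (finishes minute 172, plus 20-minute gap → minute 192); set dressing (finishes minute 112); rehearsal (finishes minute 172, plus 20-minute gap → minute 192). That puts its earliest start at minute 192; it finishes at 192 + 10 = minute 202.

Working backward from the deadline:
The first take must finish by minute 333; it takes 40 minutes, so it must start by 333 − 40 = minute 293.
The final polish must finish before the first take (must start by minute 293, minus 20-minute gap → minute 273). With a 10-minute duration, the final polish must start by 273 − 10 = minute 263.
So the final polish can start as early as minute 192 and as late as minute 263, giving 263 − 192 = 71 minutes of slack.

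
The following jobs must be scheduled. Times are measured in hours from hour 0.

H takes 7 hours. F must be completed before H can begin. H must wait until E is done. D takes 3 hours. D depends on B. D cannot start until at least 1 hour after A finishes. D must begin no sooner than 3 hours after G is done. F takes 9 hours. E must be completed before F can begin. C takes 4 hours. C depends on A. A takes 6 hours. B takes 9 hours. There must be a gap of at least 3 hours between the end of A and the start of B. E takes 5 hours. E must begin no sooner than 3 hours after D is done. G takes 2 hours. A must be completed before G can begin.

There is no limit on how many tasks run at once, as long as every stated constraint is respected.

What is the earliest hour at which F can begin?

29

Nothing blocks A, so it runs from hour 0 to hour 6.
G cannot begin until A (finishes hour 6). It runs from hour 6 to 6 + 2 = hour 8.
B waits on A (finishes hour 6, plus 3-hour gap → hour 9), so it starts at hour 9 and finishes at 9 + 9 = hour 18.
D cannot start until B (finishes hour 18); A (finishes hour 6, plus 1-hour gap → hour 7); G (finishes hour 8, plus 3-hour gap → hour 11). The controlling bound is hour 18, so D finishes at 18 + 3 = hour 21.
After D (finishes hour 21, plus 3-hour gap → hour 24), E can start at hour 24 and finishes at hour 29.
F waits on E (finishes hour 29), so the earliest it can start is hour 29.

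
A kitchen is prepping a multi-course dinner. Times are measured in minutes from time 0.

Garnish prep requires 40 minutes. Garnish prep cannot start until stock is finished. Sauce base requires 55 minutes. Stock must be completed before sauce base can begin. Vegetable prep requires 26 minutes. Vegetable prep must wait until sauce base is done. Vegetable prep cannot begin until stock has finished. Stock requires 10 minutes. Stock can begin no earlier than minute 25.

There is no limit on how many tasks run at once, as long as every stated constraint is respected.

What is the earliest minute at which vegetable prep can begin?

Stock waits on its own release at minute 25, so it starts at minute 25 and finishes at 25 + 10 = minute 35.
Sauce base waits on stock (finishes minute 35), so it starts at minute 35 and finishes at 35 + 55 = minute 90.
Vegetable prep waits on sauce base (finishes minute 90); stock (finishes minute 35). The latest of these is minute 90, which is the earliest vegetable prep can start.

90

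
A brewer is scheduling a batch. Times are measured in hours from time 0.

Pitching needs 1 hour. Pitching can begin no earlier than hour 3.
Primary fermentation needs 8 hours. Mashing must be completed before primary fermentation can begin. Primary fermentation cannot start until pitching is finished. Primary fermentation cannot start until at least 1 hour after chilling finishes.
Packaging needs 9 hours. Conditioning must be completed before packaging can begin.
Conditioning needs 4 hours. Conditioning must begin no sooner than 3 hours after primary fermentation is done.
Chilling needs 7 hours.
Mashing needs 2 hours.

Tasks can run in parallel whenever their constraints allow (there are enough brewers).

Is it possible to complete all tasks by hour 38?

Yes

After its own release at hour 3, pitching can start at hour 3 and finishes at hour 4.
Chilling has no prerequisites, so it starts at hour 0 and finishes at hour 7.
Nothing blocks mashing, so it runs from hour 0 to hour 2.
Primary fermentation cannot start until mashing (finishes hour 2); pitching (finishes hour 4); chilling (finishes hour 7, plus 1-hour gap → hour 8). The controlling bound is hour 8, so primary fermentation finishes at 8 + 8 = hour 16.
Conditioning cannot begin until primary fermentation (finishes hour 16, plus 3-hour gap → hour 19). It runs from hour 19 to 19 + 4 = hour 23.
Packaging waits on conditioning (finishes hour 23), so it starts at hour 23 and finishes at 23 + 9 = hour 32.
Every task is finished by hour 32, which is no later than the deadline of 38, so the schedule is feasible.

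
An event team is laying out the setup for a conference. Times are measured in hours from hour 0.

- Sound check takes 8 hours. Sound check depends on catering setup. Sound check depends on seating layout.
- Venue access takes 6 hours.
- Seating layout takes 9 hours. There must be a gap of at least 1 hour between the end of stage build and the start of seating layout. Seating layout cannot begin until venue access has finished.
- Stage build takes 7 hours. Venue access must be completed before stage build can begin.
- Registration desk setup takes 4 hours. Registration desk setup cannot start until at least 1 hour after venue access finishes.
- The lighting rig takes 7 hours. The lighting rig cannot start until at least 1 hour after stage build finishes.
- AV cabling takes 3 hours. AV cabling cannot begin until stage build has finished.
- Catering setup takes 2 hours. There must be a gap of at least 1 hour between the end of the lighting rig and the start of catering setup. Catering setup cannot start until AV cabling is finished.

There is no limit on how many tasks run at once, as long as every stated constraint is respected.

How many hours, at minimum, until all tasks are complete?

Venue access has no prerequisites, so it starts at hour 0 and finishes at hour 6.
After venue access (finishes hour 6, plus 1-hour gap → hour 7), registration desk setup can start at hour 7 and finishes at hour 11.
Stage build cannot begin until venue access (finishes hour 6). It runs from hour 6 to 6 + 7 = hour 13.
Seating layout has to wait for stage build (finishes hour 13, plus 1-hour gap → hour 14); venue access (finishes hour 6). The latest of these is hour 14, so seating layout runs hour 14 to 14 + 9 = hour 23.
After stage build (finishes hour 13), AV cabling can start at hour 13 and finishes at hour 16.
The lighting rig waits on stage build (finishes hour 13, plus 1-hour gap → hour 14), so it starts at hour 14 and finishes at 14 + 7 = hour 21.
For catering setup: the lighting rig (finishes hour 21, plus 1-hour gap → hour 22); AV cabling (finishes hour 16). Taking the maximum gives a start of hour 22, and it finishes at 22 + 2 = hour 24.
For sound check: catering setup (finishes hour 24); seating layout (finishes hour 23). Taking the maximum gives a start of hour 24, and it finishes at 24 + 8 = hour 32.
All tasks are finished once the last one completes. Finish times: Venue access at 6, Stage build at 13, The lighting rig at 21, AV cabling at 16, Seating layout at 23, Registration desk setup at 11, Catering setup at 24, Sound check at 32. The latest is hour 32.

32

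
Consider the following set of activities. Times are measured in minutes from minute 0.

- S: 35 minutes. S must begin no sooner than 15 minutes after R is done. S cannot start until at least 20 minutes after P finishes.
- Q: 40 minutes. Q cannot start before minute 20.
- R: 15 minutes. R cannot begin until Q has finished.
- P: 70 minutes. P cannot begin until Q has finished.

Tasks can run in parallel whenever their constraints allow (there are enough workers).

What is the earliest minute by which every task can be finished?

185

Q cannot begin until its own release at minute 20. It runs from minute 20 to 20 + 40 = minute 60.
R waits on Q (finishes minute 60), so it starts at minute 60 and finishes at 60 + 15 = minute 75.
P cannot begin until Q (finishes minute 60). It runs from minute 60 to 60 + 70 = minute 130.
For S: R (finishes minute 75, plus 15-minute gap → minute 90); P (finishes minute 130, plus 20-minute gap → minute 150). Taking the maximum gives a start of minute 150, and it finishes at 150 + 35 = minute 185.
All tasks are finished once the last one completes. Finish times: P at 130, Q at 60, R at 75, S at 185. The latest is minute 185.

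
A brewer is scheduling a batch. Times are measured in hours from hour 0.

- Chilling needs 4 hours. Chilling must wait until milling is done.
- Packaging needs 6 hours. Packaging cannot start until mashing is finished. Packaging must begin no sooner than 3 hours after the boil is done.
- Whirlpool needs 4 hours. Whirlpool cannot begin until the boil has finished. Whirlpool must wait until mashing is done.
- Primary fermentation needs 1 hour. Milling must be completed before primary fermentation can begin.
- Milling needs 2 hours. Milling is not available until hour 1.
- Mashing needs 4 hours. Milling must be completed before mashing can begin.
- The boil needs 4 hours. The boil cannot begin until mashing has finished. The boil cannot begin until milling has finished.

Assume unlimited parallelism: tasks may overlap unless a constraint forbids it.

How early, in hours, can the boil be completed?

11

After its own release at hour 1, milling can start at hour 1 and finishes at hour 3.
After milling (finishes hour 3), mashing can start at hour 3 and finishes at hour 7.
The boil needs all of mashing (finishes hour 7); milling (finishes hour 3). That puts its earliest start at hour 7; it finishes at 7 + 4 = hour 11.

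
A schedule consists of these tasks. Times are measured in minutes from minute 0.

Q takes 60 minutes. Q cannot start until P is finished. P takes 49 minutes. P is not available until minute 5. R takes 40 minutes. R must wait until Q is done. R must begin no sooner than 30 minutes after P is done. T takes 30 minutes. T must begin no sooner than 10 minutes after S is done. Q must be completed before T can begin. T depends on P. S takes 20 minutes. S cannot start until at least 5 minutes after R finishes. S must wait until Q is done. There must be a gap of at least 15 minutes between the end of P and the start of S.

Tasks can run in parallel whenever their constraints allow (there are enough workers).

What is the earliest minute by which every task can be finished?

After its own release at minute 5, P can start at minute 5 and finishes at minute 54.
After P (finishes minute 54), Q can start at minute 54 and finishes at minute 114.
R needs all of Q (finishes minute 114); P (finishes minute 54, plus 30-minute gap → minute 84). That puts its earliest start at minute 114; it finishes at 114 + 40 = minute 154.
S needs all of R (finishes minute 154, plus 5-minute gap → minute 159); Q (finishes minute 114); P (finishes minute 54, plus 15-minute gap → minute 69). That puts its earliest start at minute 159; it finishes at 159 + 20 = minute 179.
For T: S (finishes minute 179, plus 10-minute gap → minute 189); Q (finishes minute 114); P (finishes minute 54). Taking the maximum gives a start of minute 189, and it finishes at 189 + 30 = minute 219.
All tasks are finished once the last one completes. Finish times: P at 54, Q at 114, R at 154, S at 179, T at 219. The latest is minute 219.

219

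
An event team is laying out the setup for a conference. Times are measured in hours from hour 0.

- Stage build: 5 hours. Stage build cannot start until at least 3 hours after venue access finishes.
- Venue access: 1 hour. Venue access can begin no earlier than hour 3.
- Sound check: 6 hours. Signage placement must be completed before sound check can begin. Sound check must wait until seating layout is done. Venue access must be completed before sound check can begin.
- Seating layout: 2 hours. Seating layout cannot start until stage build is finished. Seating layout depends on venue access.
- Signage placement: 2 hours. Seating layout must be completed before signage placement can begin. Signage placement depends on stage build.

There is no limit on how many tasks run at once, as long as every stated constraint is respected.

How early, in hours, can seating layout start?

Venue access waits on its own release at hour 3, so it starts at hour 3 and finishes at 3 + 1 = hour 4.
Stage build cannot begin until venue access (finishes hour 4, plus 3-hour gap → hour 7). It runs from hour 7 to 7 + 5 = hour 12.
Seating layout waits on stage build (finishes hour 12); venue access (finishes hour 4). The latest of these is hour 12, which is the earliest seating layout can start.

12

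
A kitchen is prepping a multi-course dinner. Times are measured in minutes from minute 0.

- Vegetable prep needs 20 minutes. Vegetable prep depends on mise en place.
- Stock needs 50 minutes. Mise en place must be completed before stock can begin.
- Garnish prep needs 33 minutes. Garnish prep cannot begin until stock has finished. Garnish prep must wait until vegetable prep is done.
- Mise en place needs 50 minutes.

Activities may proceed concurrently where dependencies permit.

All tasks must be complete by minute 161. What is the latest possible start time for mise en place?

28

Garnish prep has no dependents, so it just needs to finish by minute 161. Starting by 161 − 33 = minute 128 achieves that.
Stock feeds into garnish prep (must start by minute 128); so stock must finish by minute 128 and therefore start by minute 78.
Since garnish prep (must start by minute 128) depends on it, vegetable prep must finish by minute 128. Backing off its 20-minute duration gives a latest start of minute 108.
Mise en place must finish in time for stock (must start by minute 78); vegetable prep (must start by minute 108). The tightest is minute 78, so mise en place must start by 78 − 50 = minute 28.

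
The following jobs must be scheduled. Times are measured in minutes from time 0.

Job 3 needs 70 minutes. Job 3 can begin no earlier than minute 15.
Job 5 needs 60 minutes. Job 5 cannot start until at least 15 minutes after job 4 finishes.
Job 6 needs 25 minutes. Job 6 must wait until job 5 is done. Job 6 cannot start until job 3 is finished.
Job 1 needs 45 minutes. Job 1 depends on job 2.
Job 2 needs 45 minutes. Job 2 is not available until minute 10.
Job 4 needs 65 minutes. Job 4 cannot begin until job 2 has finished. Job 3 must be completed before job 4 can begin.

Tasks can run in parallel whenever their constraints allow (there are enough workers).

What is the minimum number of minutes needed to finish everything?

After its own release at minute 15, job 3 can start at minute 15 and finishes at minute 85.
Job 2 cannot begin until its own release at minute 10. It runs from minute 10 to 10 + 45 = minute 55.
Job 4 has to wait for job 2 (finishes minute 55); job 3 (finishes minute 85). The latest of these is minute 85, so job 4 runs minute 85 to 85 + 65 = minute 150.
Job 5 waits on job 4 (finishes minute 150, plus 15-minute gap → minute 165), so it starts at minute 165 and finishes at 165 + 60 = minute 225.
Job 6 has to wait for job 5 (finishes minute 225); job 3 (finishes minute 85). The latest of these is minute 225, so job 6 runs minute 225 to 225 + 25 = minute 250.
After job 2 (finishes minute 55), job 1 can start at minute 55 and finishes at minute 100.
All tasks are finished once the last one completes. Finish times: Job 1 at 100, Job 2 at 55, Job 3 at 85, Job 4 at 150, Job 5 at 225, Job 6 at 250. The latest is minute 250.

250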